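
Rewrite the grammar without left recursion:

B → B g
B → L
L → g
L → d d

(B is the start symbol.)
B → L B'
B' → g B'
B' → ε
L → g
L → d d

B is directly left-recursive. The standard transformation for
  A → A α₁ | ... | A α_m | β₁ | ... | β_n
is
  A  → β₁ A' | ... | β_n A'
  A' → α₁ A' | ... | α_m A' | ε

B → L becomes B → L B'
B → B g becomes B' → g B'
Add B' → ε

Productions for other non-terminals are unchanged:
  L → g
  L → d d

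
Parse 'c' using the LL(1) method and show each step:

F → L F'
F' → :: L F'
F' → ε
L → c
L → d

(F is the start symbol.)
LL(1) parsing maintains a stack (initially the start symbol over $) and the input. At each step: if the stack top is a terminal, match it against the current input token; if it is a non-terminal N, replace it with the RHS of M[N, lookahead] (the unique production whose predict set contains the lookahead).

Stack is shown with the top on the left.

Stack   Input  Action
---------------------
F $     c $    output F → L F'
L F' $  c $    output L → c
c F' $  c $    match 'c'
F' $    $      output F' → ε
$       $      accept

The string is accepted.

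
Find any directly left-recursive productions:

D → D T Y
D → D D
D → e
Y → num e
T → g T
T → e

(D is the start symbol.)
Yes, D is left-recursive

D → D T Y: LEFT RECURSIVE (starts with D)
D → D D: LEFT RECURSIVE (starts with D)
D → e: starts with e
Y → num e: starts with num
T → g T: starts with g
T → e: starts with e

The grammar has direct left recursion on: D.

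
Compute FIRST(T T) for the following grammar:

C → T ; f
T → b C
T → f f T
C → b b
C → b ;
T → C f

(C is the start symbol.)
{ 'b', 'f' }

FIRST sets of the non-terminals involved (from the grammar, by fixed-point iteration):
  FIRST(T) = { 'b', 'f' }

To compute FIRST(T T), process the symbols left to right:
Symbol T is a non-terminal. Add FIRST(T) \ {ε} = { 'b', 'f' }
T is not nullable (ε ∉ FIRST(T)), so stop here.
FIRST(T T) = { 'b', 'f' }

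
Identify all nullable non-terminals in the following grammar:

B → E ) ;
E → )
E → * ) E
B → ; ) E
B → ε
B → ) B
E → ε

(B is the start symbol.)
{ 'B', 'E' }

A non-terminal is nullable if it can derive ε (the empty string): either it has an ε-production, or it has a production whose right-hand side consists entirely of nullable non-terminals.

ε-productions: B → ε, E → ε
So B, E are immediately nullable.
Every non-terminal is now nullable.
Nullable = { 'B', 'E' }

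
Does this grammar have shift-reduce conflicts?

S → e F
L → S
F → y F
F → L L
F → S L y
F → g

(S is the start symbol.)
A shift-reduce conflict occurs when an LR(0) state has both:
  - a complete (reduce) item [A → α .] (dot at the end), and
  - a shift item [B → β . c γ] (dot before a terminal).

Augment with S' → S and build the canonical LR(0) collection (I0 = CLOSURE({[S' → . S]}), then GOTO on every symbol after a dot until no new states appear). It has 13 states:
  I0: { [S → . e F], [S' → . S] }  — shift
  I1: { [S' → S .] }  — accept
  I2: { [F → . L L], [F → . S L y], [F → . g], [F → . y F], [L → . S], [S → . e F], [S → e . F] }  — shift
  I3: { [S → e F .] }  — reduce
  I4: { [F → L . L], [L → . S], [S → . e F] }  — shift
  I5: { [F → S . L y], [L → . S], [L → S .], [S → . e F] }  — shift, reduce
  I6: { [F → g .] }  — reduce
  I7: { [F → . L L], [F → . S L y], [F → . g], [F → . y F], [F → y . F], [L → . S], [S → . e F] }  — shift
  I8: { [F → y F .] }  — reduce
  I9: { [F → S L . y] }  — shift
  I10: { [L → S .] }  — reduce
  I11: { [F → S L y .] }  — reduce
  I12: { [F → L L .] }  — reduce

I5 contains reduce item [L → S .] and shift item [S → . e F] — shift-reduce conflict.

Answer: Yes — I5: [L → S .] vs [S → . e F]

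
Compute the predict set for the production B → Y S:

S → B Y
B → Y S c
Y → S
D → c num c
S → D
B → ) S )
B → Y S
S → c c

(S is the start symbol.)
{ ')', 'c' }

PREDICT(B → Y S) = (FIRST(RHS) \ {ε}) ∪ (FOLLOW(B) if ε ∈ FIRST(RHS), i.e. RHS ⇒* ε)
FIRST(Y) = { ')', 'c' }
FIRST(Y S) = { ')', 'c' }
ε ∉ FIRST(Y S), so FOLLOW(B) is not added.
PREDICT(B → Y S) = { ')', 'c' }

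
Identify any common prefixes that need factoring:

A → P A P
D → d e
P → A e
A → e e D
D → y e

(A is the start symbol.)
Left-factoring is needed when two productions for the same non-terminal
share a common prefix on the right-hand side.

Productions for A:
  A → P A P
  A → e e D
Productions for D:
  D → d e
  D → y e

No common prefixes found.

Answer: No, left-factoring is not needed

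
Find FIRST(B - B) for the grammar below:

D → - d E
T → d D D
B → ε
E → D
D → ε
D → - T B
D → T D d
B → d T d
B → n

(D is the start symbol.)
FIRST sets of the non-terminals involved (from the grammar, by fixed-point iteration):
  FIRST(B) = { 'd', 'n', ε }

To compute FIRST(B - B), process the symbols left to right:
Symbol B is a non-terminal. Add FIRST(B) \ {ε} = { 'd', 'n' }
B is nullable (ε ∈ FIRST(B)), continue to the next symbol.
Symbol - is a terminal. Add '-' and stop.
FIRST(B - B) = { '-', 'd', 'n' }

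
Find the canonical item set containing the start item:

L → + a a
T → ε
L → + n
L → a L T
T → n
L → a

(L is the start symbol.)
{ [L → . + a a], [L → . + n], [L → . a L T], [L → . a], [L' → . L] }

First, augment the grammar with L' → L
I₀ = CLOSURE({ [L' → . L] }):
  [L' → . L] has the dot before L: add [L → . + a a], [L → . + n], [L → . a L T], [L → . a]
No further items can be added.

I₀ = { [L → . + a a], [L → . + n], [L → . a L T], [L → . a], [L' → . L] }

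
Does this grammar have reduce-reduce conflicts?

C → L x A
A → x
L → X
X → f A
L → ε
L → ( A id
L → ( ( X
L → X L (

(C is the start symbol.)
A reduce-reduce conflict occurs when an LR(0) state has two complete items [A → α .] and [B → β .] — both call for a reduction, and with no lookahead the parser cannot choose between them.

Augment with C' → C and build the canonical LR(0) collection (I0 = CLOSURE({[C' → . C]}), then GOTO on every symbol after a dot until no new states appear). It has 16 states:
  I0: { [C → . L x A], [C' → . C], [L → . ( ( X], [L → . ( A id], [L → . X L (], [L → . X], [L → .], [X → . f A] }  — shift, reduce
  I1: { [A → . x], [L → ( . ( X], [L → ( . A id] }  — shift
  I2: { [C' → C .] }  — accept
  I3: { [C → L . x A] }  — shift
  I4: { [L → . ( ( X], [L → . ( A id], [L → . X L (], [L → . X], [L → .], [L → X . L (], [L → X .], [X → . f A] }  — shift, 2 reduces
  I5: { [A → . x], [X → f . A] }  — shift
  I6: { [X → f A .] }  — reduce
  I7: { [A → x .] }  — reduce
  I8: { [L → X L . (] }  — shift
  I9: { [L → X L ( .] }  — reduce
  I10: { [A → . x], [C → L x . A] }  — shift
  I11: { [C → L x A .] }  — reduce
  I12: { [L → ( ( . X], [X → . f A] }  — shift
  I13: { [L → ( A . id] }  — shift
  I14: { [L → ( A id .] }  — reduce
  I15: { [L → ( ( X .] }  — reduce

I4 contains complete items [L → .], [L → X .] — reduce-reduce conflict.

Answer: Yes — I4: [L → .] vs [L → X .]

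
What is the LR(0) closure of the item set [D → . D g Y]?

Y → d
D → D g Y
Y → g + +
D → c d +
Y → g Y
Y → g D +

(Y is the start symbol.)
{ [D → . D g Y], [D → . c d +] }

To compute CLOSURE, for each item [A → α.Bβ] where B is a non-terminal, add [B → .γ] for all productions B → γ; repeat for the newly added items until nothing changes.

Start with: [D → . D g Y]
  [D → . D g Y] has the dot before D: add [D → . c d +]
No further items can be added.

CLOSURE = { [D → . D g Y], [D → . c d +] }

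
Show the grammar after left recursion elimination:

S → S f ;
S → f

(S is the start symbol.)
S is directly left-recursive. The standard transformation for
  A → A α₁ | ... | A α_m | β₁ | ... | β_n
is
  A  → β₁ A' | ... | β_n A'
  A' → α₁ A' | ... | α_m A' | ε

S → f becomes S → f S'
S → S f ; becomes S' → f ; S'
Add S' → ε

Resulting grammar:
S → f S'
S' → f ; S'
S' → ε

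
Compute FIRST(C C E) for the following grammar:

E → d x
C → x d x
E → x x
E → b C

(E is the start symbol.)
{ 'x' }

FIRST sets of the non-terminals involved (from the grammar, by fixed-point iteration):
  FIRST(C) = { 'x' }

To compute FIRST(C C E), process the symbols left to right:
Symbol C is a non-terminal. Add FIRST(C) \ {ε} = { 'x' }
C is not nullable (ε ∉ FIRST(C)), so stop here.
FIRST(C C E) = { 'x' }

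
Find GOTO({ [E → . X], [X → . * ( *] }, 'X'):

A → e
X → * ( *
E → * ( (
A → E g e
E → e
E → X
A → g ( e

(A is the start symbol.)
{ [E → X .] }

GOTO(I, 'X') = CLOSURE({ [A → αX.β] : [A → α.Xβ] ∈ I, X = 'X' })

Items with dot before 'X', with the dot advanced:
  [E → . X] → [E → X .]
Closure adds nothing (no advanced item has the dot before a non-terminal).

GOTO = { [E → X .] }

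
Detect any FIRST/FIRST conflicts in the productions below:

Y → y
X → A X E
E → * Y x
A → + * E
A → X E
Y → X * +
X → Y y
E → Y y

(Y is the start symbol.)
Yes. Y → y / Y → X '*' '+' on { 'y' }; X → A X E / X → Y y on { '+', 'y' }; A → '+' '*' E / A → X E on { '+' }

FIRST sets of the non-terminals at (or reachable through a nullable prefix from) the front of some alternative:
  FIRST(X) = { '+', 'y' }
  FIRST(A) = { '+', 'y' }
  FIRST(Y) = { '+', 'y' }

Productions for Y:
  Y → y: FIRST = { 'y' }
  Y → X * +: FIRST = { '+', 'y' }
Productions for X:
  X → A X E: FIRST = { '+', 'y' }
  X → Y y: FIRST = { '+', 'y' }
Productions for E:
  E → * Y x: FIRST = { '*' }
  E → Y y: FIRST = { '+', 'y' }
Productions for A:
  A → + * E: FIRST = { '+' }
  A → X E: FIRST = { '+', 'y' }

Conflict for Y: Y → y and Y → X * +
  Overlap: { 'y' }
Conflict for X: X → A X E and X → Y y
  Overlap: { '+', 'y' }
Conflict for A: A → + * E and A → X E
  Overlap: { '+' }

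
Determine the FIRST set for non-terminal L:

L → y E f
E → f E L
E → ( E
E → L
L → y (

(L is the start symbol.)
{ 'y' }

To compute FIRST(L), examine every production with L on the left-hand side, reading each right-hand side left to right until a non-nullable symbol is reached.

From L → y E f:
  - y is a terminal: add 'y' and stop
From L → y (:
  - y is a terminal: add 'y' and stop

Collecting: FIRST(L) = { 'y' }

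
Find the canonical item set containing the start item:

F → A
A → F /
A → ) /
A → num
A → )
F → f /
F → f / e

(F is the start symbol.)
First, augment the grammar with F' → F
I₀ = CLOSURE({ [F' → . F] }):
  [F' → . F] has the dot before F: add [F → . A], [F → . f /], [F → . f / e]
  [F → . A] has the dot before A: add [A → . F /], [A → . ) /], [A → . num], [A → . )]
No further items can be added.

I₀ = { [A → . ) /], [A → . )], [A → . F /], [A → . num], [F → . A], [F → . f / e], [F → . f /], [F' → . F] }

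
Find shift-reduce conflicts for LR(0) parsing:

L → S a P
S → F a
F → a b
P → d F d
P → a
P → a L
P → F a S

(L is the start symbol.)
A shift-reduce conflict occurs when an LR(0) state has both:
  - a complete (reduce) item [A → α .] (dot at the end), and
  - a shift item [B → β . c γ] (dot before a terminal).

Augment with L' → L and build the canonical LR(0) collection (I0 = CLOSURE({[L' → . L]}), then GOTO on every symbol after a dot until no new states appear). It has 17 states:
  I0: { [F → . a b], [L → . S a P], [L' → . L], [S → . F a] }  — shift
  I1: { [S → F . a] }  — shift
  I2: { [L' → L .] }  — accept
  I3: { [L → S . a P] }  — shift
  I4: { [F → a . b] }  — shift
  I5: { [F → a b .] }  — reduce
  I6: { [F → . a b], [L → S a . P], [P → . F a S], [P → . a L], [P → . a], [P → . d F d] }  — shift
  I7: { [P → F . a S] }  — shift
  I8: { [L → S a P .] }  — reduce
  I9: { [F → . a b], [F → a . b], [L → . S a P], [P → a . L], [P → a .], [S → . F a] }  — shift, reduce
  I10: { [F → . a b], [P → d . F d] }  — shift
  I11: { [P → d F . d] }  — shift
  I12: { [P → d F d .] }  — reduce
  I13: { [P → a L .] }  — reduce
  I14: { [F → . a b], [P → F a . S], [S → . F a] }  — shift
  I15: { [P → F a S .] }  — reduce
  I16: { [S → F a .] }  — reduce

I9 contains reduce item [P → a .] and shift items [F → . a b], [F → a . b] — shift-reduce conflict.

Answer: Yes — I9: [P → a .] vs [F → . a b]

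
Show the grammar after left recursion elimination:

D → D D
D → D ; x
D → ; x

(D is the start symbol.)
D is directly left-recursive. The standard transformation for
  A → A α₁ | ... | A α_m | β₁ | ... | β_n
is
  A  → β₁ A' | ... | β_n A'
  A' → α₁ A' | ... | α_m A' | ε

D → ; x becomes D → ; x D'
D → D D becomes D' → D D'
D → D ; x becomes D' → ; x D'
Add D' → ε

Resulting grammar:
D → ; x D'
D' → D D'
D' → ; x D'
D' → ε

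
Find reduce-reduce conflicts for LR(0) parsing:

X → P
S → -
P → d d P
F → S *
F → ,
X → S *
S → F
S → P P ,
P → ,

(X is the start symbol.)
Yes — I1: [F → , .] vs [P → , .]; I11: [F → S * .] vs [X → S * .]

Augment with X' → X and build the canonical LR(0) collection (I0 = CLOSURE({[X' → . X]}), then GOTO on every symbol after a dot until no new states appear). It has 14 states:
  I0: { [F → . ,], [F → . S *], [P → . ,], [P → . d d P], [S → . -], [S → . F], [S → . P P ,], [X → . P], [X → . S *], [X' → . X] }  — shift
  I1: { [F → , .], [P → , .] }  — 2 reduces
  I2: { [S → - .] }  — reduce
  I3: { [S → F .] }  — reduce
  I4: { [P → . ,], [P → . d d P], [S → P . P ,], [X → P .] }  — shift, reduce
  I5: { [F → S . *], [X → S . *] }  — shift
  I6: { [X' → X .] }  — accept
  I7: { [P → d . d P] }  — shift
  I8: { [P → . ,], [P → . d d P], [P → d d . P] }  — shift
  I9: { [P → , .] }  — reduce
  I10: { [P → d d P .] }  — reduce
  I11: { [F → S * .], [X → S * .] }  — 2 reduces
  I12: { [S → P P . ,] }  — shift
  I13: { [S → P P , .] }  — reduce

I1 contains complete items [F → , .], [P → , .] — reduce-reduce conflict.
I11 contains complete items [F → S * .], [X → S * .] — reduce-reduce conflict.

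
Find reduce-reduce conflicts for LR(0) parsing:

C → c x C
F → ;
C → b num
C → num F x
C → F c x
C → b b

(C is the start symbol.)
No reduce-reduce conflicts

Augment with C' → C and build the canonical LR(0) collection (I0 = CLOSURE({[C' → . C]}), then GOTO on every symbol after a dot until no new states appear). It has 15 states:
  I0: { [C → . F c x], [C → . b b], [C → . b num], [C → . c x C], [C → . num F x], [C' → . C], [F → . ;] }  — shift
  I1: { [F → ; .] }  — reduce
  I2: { [C' → C .] }  — accept
  I3: { [C → F . c x] }  — shift
  I4: { [C → b . b], [C → b . num] }  — shift
  I5: { [C → c . x C] }  — shift
  I6: { [C → num . F x], [F → . ;] }  — shift
  I7: { [C → num F . x] }  — shift
  I8: { [C → num F x .] }  — reduce
  I9: { [C → . F c x], [C → . b b], [C → . b num], [C → . c x C], [C → . num F x], [C → c x . C], [F → . ;] }  — shift
  I10: { [C → c x C .] }  — reduce
  I11: { [C → b b .] }  — reduce
  I12: { [C → b num .] }  — reduce
  I13: { [C → F c . x] }  — shift
  I14: { [C → F c x .] }  — reduce

No state contains more than one complete item.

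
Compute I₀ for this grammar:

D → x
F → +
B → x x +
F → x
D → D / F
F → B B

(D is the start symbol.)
{ [D → . D / F], [D → . x], [D' → . D] }

First, augment the grammar with D' → D
I₀ = CLOSURE({ [D' → . D] }):
  [D' → . D] has the dot before D: add [D → . x], [D → . D / F]
No further items can be added.

I₀ = { [D → . D / F], [D → . x], [D' → . D] }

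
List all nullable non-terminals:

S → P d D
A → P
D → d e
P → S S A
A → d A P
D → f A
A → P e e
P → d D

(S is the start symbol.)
None

A non-terminal is nullable if it can derive ε (the empty string): either it has an ε-production, or it has a production whose right-hand side consists entirely of nullable non-terminals.

There are no ε-productions, so no non-terminal can derive ε.
No non-terminals are nullable.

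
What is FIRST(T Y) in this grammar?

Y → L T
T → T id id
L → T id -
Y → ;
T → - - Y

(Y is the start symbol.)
{ '-' }

FIRST sets of the non-terminals involved (from the grammar, by fixed-point iteration):
  FIRST(T) = { '-' }

To compute FIRST(T Y), process the symbols left to right:
Symbol T is a non-terminal. Add FIRST(T) \ {ε} = { '-' }
T is not nullable (ε ∉ FIRST(T)), so stop here.
FIRST(T Y) = { '-' }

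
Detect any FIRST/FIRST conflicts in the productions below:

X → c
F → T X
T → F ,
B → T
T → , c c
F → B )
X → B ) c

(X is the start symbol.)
Yes. F → T X / F → B ')' on { ',' }; T → F ',' / T → ',' c c on { ',' }

FIRST sets of the non-terminals at (or reachable through a nullable prefix from) the front of some alternative:
  FIRST(B) = { ',' }
  FIRST(T) = { ',' }
  FIRST(F) = { ',' }

Productions for X:
  X → c: FIRST = { 'c' }
  X → B ) c: FIRST = { ',' }
Productions for F:
  F → T X: FIRST = { ',' }
  F → B ): FIRST = { ',' }
Productions for T:
  T → F ,: FIRST = { ',' }
  T → , c c: FIRST = { ',' }
B has only one production, so no FIRST/FIRST conflict is possible there.

Conflict for F: F → T X and F → B )
  Overlap: { ',' }
Conflict for T: T → F , and T → , c c
  Overlap: { ',' }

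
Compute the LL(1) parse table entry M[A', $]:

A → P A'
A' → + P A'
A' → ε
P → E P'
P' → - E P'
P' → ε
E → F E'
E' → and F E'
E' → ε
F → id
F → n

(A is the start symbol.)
A' → ε

To find M[A', $], we find productions for A' where $ is in the predict set (PREDICT(N → α) = (FIRST(α) \ {ε}) ∪ (FOLLOW(N) if α ⇒* ε)).

Relevant sets:
  FOLLOW(A') = { $ }

A' → + P A': PREDICT = { '+' }
A' → ε: PREDICT = { $ }
  $ is in predict set, so this production goes in M[A', $]

M[A', $] = A' → ε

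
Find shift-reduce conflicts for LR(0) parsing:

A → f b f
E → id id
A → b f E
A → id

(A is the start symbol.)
No shift-reduce conflicts

A shift-reduce conflict occurs when an LR(0) state has both:
  - a complete (reduce) item [A → α .] (dot at the end), and
  - a shift item [B → β . c γ] (dot before a terminal).

Augment with A' → A and build the canonical LR(0) collection (I0 = CLOSURE({[A' → . A]}), then GOTO on every symbol after a dot until no new states appear). It has 11 states:
  I0: { [A → . b f E], [A → . f b f], [A → . id], [A' → . A] }  — shift
  I1: { [A' → A .] }  — accept
  I2: { [A → b . f E] }  — shift
  I3: { [A → f . b f] }  — shift
  I4: { [A → id .] }  — reduce
  I5: { [A → f b . f] }  — shift
  I6: { [A → f b f .] }  — reduce
  I7: { [A → b f . E], [E → . id id] }  — shift
  I8: { [A → b f E .] }  — reduce
  I9: { [E → id . id] }  — shift
  I10: { [E → id id .] }  — reduce

No state contains both a complete item and a shift item.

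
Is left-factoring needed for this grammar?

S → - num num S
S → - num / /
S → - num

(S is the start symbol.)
Left-factoring is needed when two productions for the same non-terminal
share a common prefix on the right-hand side.

Productions for S:
  S → - num num S
  S → - num / /
  S → - num

Found common prefix '- num' in productions for S

Answer: Yes, S has productions with common prefix '- num'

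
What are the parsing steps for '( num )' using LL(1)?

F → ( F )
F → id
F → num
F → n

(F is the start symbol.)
LL(1) parsing maintains a stack (initially the start symbol over $) and the input. At each step: if the stack top is a terminal, match it against the current input token; if it is a non-terminal N, replace it with the RHS of M[N, lookahead] (the unique production whose predict set contains the lookahead).

Stack is shown with the top on the left.

Stack    Input      Action
--------------------------
F $      ( num ) $  output F → ( F )
( F ) $  ( num ) $  match '('
F ) $    num ) $    output F → num
num ) $  num ) $    match 'num'
) $      ) $        match ')'
$        $          accept

The string is accepted.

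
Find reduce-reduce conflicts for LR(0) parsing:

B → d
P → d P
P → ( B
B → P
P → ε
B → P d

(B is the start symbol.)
Augment with B' → B and build the canonical LR(0) collection (I0 = CLOSURE({[B' → . B]}), then GOTO on every symbol after a dot until no new states appear). It has 9 states:
  I0: { [B → . P d], [B → . P], [B → . d], [B' → . B], [P → . ( B], [P → . d P], [P → .] }  — shift, reduce
  I1: { [B → . P d], [B → . P], [B → . d], [P → ( . B], [P → . ( B], [P → . d P], [P → .] }  — shift, reduce
  I2: { [B' → B .] }  — accept
  I3: { [B → P . d], [B → P .] }  — shift, reduce
  I4: { [B → d .], [P → . ( B], [P → . d P], [P → .], [P → d . P] }  — shift, 2 reduces
  I5: { [P → d P .] }  — reduce
  I6: { [P → . ( B], [P → . d P], [P → .], [P → d . P] }  — shift, reduce
  I7: { [B → P d .] }  — reduce
  I8: { [P → ( B .] }  — reduce

I4 contains complete items [B → d .], [P → .] — reduce-reduce conflict.

Answer: Yes — I4: [B → d .] vs [P → .]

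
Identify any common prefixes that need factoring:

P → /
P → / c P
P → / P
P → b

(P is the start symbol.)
Left-factoring is needed when two productions for the same non-terminal
share a common prefix on the right-hand side.

Productions for P:
  P → /
  P → / c P
  P → / P
  P → b

Found common prefix '/' in productions for P

Answer: Yes, P has productions with common prefix '/'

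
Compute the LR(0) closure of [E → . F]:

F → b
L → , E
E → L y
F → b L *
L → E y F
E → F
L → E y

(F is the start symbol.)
{ [E → . F], [F → . b L *], [F → . b] }

To compute CLOSURE, for each item [A → α.Bβ] where B is a non-terminal, add [B → .γ] for all productions B → γ; repeat for the newly added items until nothing changes.

Start with: [E → . F]
  [E → . F] has the dot before F: add [F → . b], [F → . b L *]
No further items can be added.

CLOSURE = { [E → . F], [F → . b L *], [F → . b] }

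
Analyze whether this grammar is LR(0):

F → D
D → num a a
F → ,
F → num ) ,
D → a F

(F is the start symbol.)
Yes, the grammar is LR(0)

A grammar is LR(0) if no state in the canonical LR(0) collection has:
  - both a shift item (dot before a terminal) and a complete item (shift-reduce conflict), or
  - two or more complete items (reduce-reduce conflict; the accept item [F' → F .] counts as a complete item here).

Augment with F' → F and build the canonical LR(0) collection (I0 = CLOSURE({[F' → . F]}), then GOTO on every symbol after a dot until no new states appear). It has 11 states:
  I0: { [D → . a F], [D → . num a a], [F → . ,], [F → . D], [F → . num ) ,], [F' → . F] }  — shift
  I1: { [F → , .] }  — reduce
  I2: { [F → D .] }  — reduce
  I3: { [F' → F .] }  — accept
  I4: { [D → . a F], [D → . num a a], [D → a . F], [F → . ,], [F → . D], [F → . num ) ,] }  — shift
  I5: { [D → num . a a], [F → num . ) ,] }  — shift
  I6: { [F → num ) . ,] }  — shift
  I7: { [D → num a . a] }  — shift
  I8: { [D → num a a .] }  — reduce
  I9: { [F → num ) , .] }  — reduce
  I10: { [D → a F .] }  — reduce

Every state is either a pure shift/goto state or contains exactly one complete item and nothing to shift — no conflicts. The grammar is LR(0).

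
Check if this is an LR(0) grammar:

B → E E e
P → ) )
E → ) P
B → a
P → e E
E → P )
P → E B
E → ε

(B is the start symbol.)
A grammar is LR(0) if no state in the canonical LR(0) collection has:
  - both a shift item (dot before a terminal) and a complete item (shift-reduce conflict), or
  - two or more complete items (reduce-reduce conflict; the accept item [B' → B .] counts as a complete item here).

Augment with B' → B and build the canonical LR(0) collection (I0 = CLOSURE({[B' → . B]}), then GOTO on every symbol after a dot until no new states appear). It has 15 states:
  I0: { [B → . E E e], [B → . a], [B' → . B], [E → . ) P], [E → . P )], [E → .], [P → . ) )], [P → . E B], [P → . e E] }  — shift, reduce
  I1: { [E → ) . P], [E → . ) P], [E → . P )], [E → .], [P → ) . )], [P → . ) )], [P → . E B], [P → . e E] }  — shift, reduce
  I2: { [B' → B .] }  — accept
  I3: { [B → . E E e], [B → . a], [B → E . E e], [E → . ) P], [E → . P )], [E → .], [P → . ) )], [P → . E B], [P → . e E], [P → E . B] }  — shift, reduce
  I4: { [E → P . )] }  — shift
  I5: { [B → a .] }  — reduce
  I6: { [E → . ) P], [E → . P )], [E → .], [P → . ) )], [P → . E B], [P → . e E], [P → e . E] }  — shift, reduce
  I7: { [B → . E E e], [B → . a], [E → . ) P], [E → . P )], [E → .], [P → . ) )], [P → . E B], [P → . e E], [P → E . B], [P → e E .] }  — shift, 2 reduces
  I8: { [P → E B .] }  — reduce
  I9: { [E → P ) .] }  — reduce
  I10: { [B → . E E e], [B → . a], [B → E . E e], [B → E E . e], [E → . ) P], [E → . P )], [E → .], [P → . ) )], [P → . E B], [P → . e E], [P → E . B] }  — shift, reduce
  I11: { [B → E E e .], [E → . ) P], [E → . P )], [E → .], [P → . ) )], [P → . E B], [P → . e E], [P → e . E] }  — shift, 2 reduces
  I12: { [E → ) . P], [E → . ) P], [E → . P )], [E → .], [P → ) ) .], [P → ) . )], [P → . ) )], [P → . E B], [P → . e E] }  — shift, 2 reduces
  I13: { [B → . E E e], [B → . a], [E → . ) P], [E → . P )], [E → .], [P → . ) )], [P → . E B], [P → . e E], [P → E . B] }  — shift, reduce
  I14: { [E → ) P .], [E → P . )] }  — shift, reduce

Conflict in state I0:
  Shift-reduce conflict between [E → .] and [B → . a]
So the grammar is NOT LR(0).

Answer: No. Shift-reduce conflict between [E → .] and [B → . a]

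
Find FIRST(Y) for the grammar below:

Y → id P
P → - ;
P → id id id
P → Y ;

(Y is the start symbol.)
To compute FIRST(Y), examine every production with Y on the left-hand side, reading each right-hand side left to right until a non-nullable symbol is reached.

From Y → id P:
  - id is a terminal: add 'id' and stop

Collecting: FIRST(Y) = { 'id' }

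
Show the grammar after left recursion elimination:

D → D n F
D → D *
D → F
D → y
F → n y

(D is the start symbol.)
D → F D'
D → y D'
D' → n F D'
D' → * D'
D' → ε
F → n y

D is directly left-recursive. The standard transformation for
  A → A α₁ | ... | A α_m | β₁ | ... | β_n
is
  A  → β₁ A' | ... | β_n A'
  A' → α₁ A' | ... | α_m A' | ε

D → F becomes D → F D'
D → y becomes D → y D'
D → D n F becomes D' → n F D'
D → D * becomes D' → * D'
Add D' → ε

Productions for other non-terminals are unchanged:
  F → n y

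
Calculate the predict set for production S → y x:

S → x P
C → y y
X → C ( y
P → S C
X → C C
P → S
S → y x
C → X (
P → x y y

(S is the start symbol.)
PREDICT(S → y x) = (FIRST(RHS) \ {ε}) ∪ (FOLLOW(S) if ε ∈ FIRST(RHS), i.e. RHS ⇒* ε)
FIRST(y x) = { 'y' }
ε ∉ FIRST(y x), so FOLLOW(S) is not added.
PREDICT(S → y x) = { 'y' }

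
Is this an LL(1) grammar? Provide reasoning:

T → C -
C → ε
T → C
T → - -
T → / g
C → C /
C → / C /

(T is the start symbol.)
Relevant sets:
  FIRST(C) = { '/', ε }
  FOLLOW(T) = { $ }
  FOLLOW(C) = { $, '-', '/' }

For T:
  PREDICT(T → C '-') = { '-', '/' }
  PREDICT(T → C) = { $, '/' }
  PREDICT(T → '-' '-') = { '-' }
  PREDICT(T → '/' g) = { '/' }
For C:
  PREDICT(C → ε) = { $, '-', '/' }
  PREDICT(C → C '/') = { '/' }
  PREDICT(C → '/' C '/') = { '/' }

Conflict found: Predict set conflict for T: { '/' }
The grammar is NOT LL(1).

Answer: No. Predict set conflict for T: { '/' }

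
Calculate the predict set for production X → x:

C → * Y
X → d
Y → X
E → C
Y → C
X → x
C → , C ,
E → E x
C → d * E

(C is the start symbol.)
PREDICT(X → x) = (FIRST(RHS) \ {ε}) ∪ (FOLLOW(X) if ε ∈ FIRST(RHS), i.e. RHS ⇒* ε)
FIRST(x) = { 'x' }
ε ∉ FIRST(x), so FOLLOW(X) is not added.
PREDICT(X → x) = { 'x' }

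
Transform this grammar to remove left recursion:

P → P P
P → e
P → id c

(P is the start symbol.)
P → e P'
P → id c P'
P' → P P'
P' → ε

P is directly left-recursive. The standard transformation for
  A → A α₁ | ... | A α_m | β₁ | ... | β_n
is
  A  → β₁ A' | ... | β_n A'
  A' → α₁ A' | ... | α_m A' | ε

P → e becomes P → e P'
P → id c becomes P → id c P'
P → P P becomes P' → P P'
Add P' → ε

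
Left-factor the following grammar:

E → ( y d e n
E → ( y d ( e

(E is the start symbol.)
E → ( y d E'
E' → e n
E' → ( e

Left-factoring transforms A → αβ₁ | αβ₂ into A → αA' and A' → β₁ | β₂
(α is the longest common prefix among the alternatives). Repeat until
no nonterminal has two alternatives with a common prefix.

Round 1: E has alternatives sharing prefix '( y d'. Introduce E': E → ( y d E'
  Add: E' → e n
  Add: E' → ( e

No remaining common prefixes — done.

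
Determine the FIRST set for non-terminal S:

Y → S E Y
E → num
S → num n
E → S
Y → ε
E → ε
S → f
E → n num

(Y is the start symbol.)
{ 'f', 'num' }

From S → num n:
  - num is a terminal: add 'num' and stop
From S → f:
  - f is a terminal: add 'f' and stop

Collecting: FIRST(S) = { 'f', 'num' }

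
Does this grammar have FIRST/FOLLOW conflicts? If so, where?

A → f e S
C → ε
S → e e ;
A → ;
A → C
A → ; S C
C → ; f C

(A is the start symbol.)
Nullable non-terminals: A, C.
FIRST sets used below: FIRST(C) = { ';', ε }

A: nullable alternative(s) A → C; FOLLOW(A) = { $ }
  A → f e S: FIRST \ {ε} = { 'f' } — disjoint from FOLLOW(A)
  A → ;: FIRST \ {ε} = { ';' } — disjoint from FOLLOW(A)
  A → C: FIRST \ {ε} = { ';' } — this is the only nullable alternative, skip
  A → ; S C: FIRST \ {ε} = { ';' } — disjoint from FOLLOW(A)

C: nullable alternative(s) C → ε; FOLLOW(C) = { $ }
  C → ε: FIRST \ {ε} = { } — this is the only nullable alternative, skip
  C → ; f C: FIRST \ {ε} = { ';' } — disjoint from FOLLOW(C)

S has no nullable alternative, so no FIRST/FOLLOW check is needed there.

No FIRST/FOLLOW conflicts found.

Answer: No FIRST/FOLLOW conflicts.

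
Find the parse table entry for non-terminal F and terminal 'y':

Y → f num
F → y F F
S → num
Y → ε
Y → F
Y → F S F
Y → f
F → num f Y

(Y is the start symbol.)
To find M[F, 'y'], we find productions for F where 'y' is in the predict set (PREDICT(N → α) = (FIRST(α) \ {ε}) ∪ (FOLLOW(N) if α ⇒* ε)).

F → y F F: PREDICT = { 'y' }
  'y' is in predict set, so this production goes in M[F, 'y']
F → num f Y: PREDICT = { 'num' }

M[F, 'y'] = F → y F F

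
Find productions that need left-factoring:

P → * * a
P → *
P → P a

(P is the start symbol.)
Left-factoring is needed when two productions for the same non-terminal
share a common prefix on the right-hand side.

Productions for P:
  P → * * a
  P → *
  P → P a

Found common prefix '*' in productions for P

Answer: Yes, P has productions with common prefix '*'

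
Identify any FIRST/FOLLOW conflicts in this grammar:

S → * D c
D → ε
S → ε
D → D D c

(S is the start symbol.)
A FIRST/FOLLOW conflict occurs when a non-terminal N has a nullable alternative N → β (β ⇒* ε) and another alternative N → α with FIRST(α) ∩ FOLLOW(N) ≠ ∅: on such a lookahead the parser cannot decide between expanding α and letting N vanish via β.

Nullable non-terminals: D, S.
FIRST sets used below: FIRST(D) = { 'c', ε }

D: nullable alternative(s) D → ε; FOLLOW(D) = { 'c' }
  D → ε: FIRST \ {ε} = { } — this is the only nullable alternative, skip
  D → D D c: FIRST \ {ε} = { 'c' } — overlaps FOLLOW(D) on { 'c' }: CONFLICT

S: nullable alternative(s) S → ε; FOLLOW(S) = { $ }
  S → * D c: FIRST \ {ε} = { '*' } — disjoint from FOLLOW(S)
  S → ε: FIRST \ {ε} = { } — this is the only nullable alternative, skip

So the grammar has 1 FIRST/FOLLOW conflict (marked CONFLICT above).

Answer: Yes. D → D D c with FOLLOW(D) on { 'c' }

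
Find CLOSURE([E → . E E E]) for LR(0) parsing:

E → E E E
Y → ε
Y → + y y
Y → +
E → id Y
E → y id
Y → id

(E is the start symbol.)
{ [E → . E E E], [E → . id Y], [E → . y id] }

To compute CLOSURE, for each item [A → α.Bβ] where B is a non-terminal, add [B → .γ] for all productions B → γ; repeat for the newly added items until nothing changes.

Start with: [E → . E E E]
  [E → . E E E] has the dot before E: add [E → . id Y], [E → . y id]
No further items can be added.

CLOSURE = { [E → . E E E], [E → . id Y], [E → . y id] }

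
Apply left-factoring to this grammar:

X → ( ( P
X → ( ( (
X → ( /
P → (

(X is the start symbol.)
X → ( X'
X' → ( X''
X'' → P
X'' → (
X' → /
P → (

Left-factoring transforms A → αβ₁ | αβ₂ into A → αA' and A' → β₁ | β₂
(α is the longest common prefix among the alternatives). Repeat until
no nonterminal has two alternatives with a common prefix.

Round 1: X has alternatives sharing prefix '('. Introduce X': X → ( X'
  Add: X' → ( P
  Add: X' → ( (
  Add: X' → /

Round 2: X' has alternatives sharing prefix '('. Introduce X'': X' → ( X''
  Add: X'' → P
  Add: X'' → (

No remaining common prefixes — done.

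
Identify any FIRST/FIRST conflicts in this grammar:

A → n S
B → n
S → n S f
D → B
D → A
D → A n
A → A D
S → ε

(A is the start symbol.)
FIRST sets of the non-terminals at (or reachable through a nullable prefix from) the front of some alternative:
  FIRST(A) = { 'n' }
  FIRST(B) = { 'n' }

Productions for A:
  A → n S: FIRST = { 'n' }
  A → A D: FIRST = { 'n' }
Productions for S:
  S → n S f: FIRST = { 'n' }
  S → ε: FIRST = { ε }
Productions for D:
  D → B: FIRST = { 'n' }
  D → A: FIRST = { 'n' }
  D → A n: FIRST = { 'n' }
B has only one production, so no FIRST/FIRST conflict is possible there.

Conflict for A: A → n S and A → A D
  Overlap: { 'n' }
Conflict for D: D → B and D → A
  Overlap: { 'n' }
Conflict for D: D → B and D → A n
  Overlap: { 'n' }
Conflict for D: D → A and D → A n
  Overlap: { 'n' }

Answer: Yes. A → n S / A → A D on { 'n' }; D → B / D → A on { 'n' }; D → B / D → A n on { 'n' }; D → A / D → A n on { 'n' }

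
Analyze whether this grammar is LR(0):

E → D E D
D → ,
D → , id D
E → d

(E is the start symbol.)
Augment with E' → E and build the canonical LR(0) collection (I0 = CLOSURE({[E' → . E]}), then GOTO on every symbol after a dot until no new states appear). It has 9 states:
  I0: { [D → . , id D], [D → . ,], [E → . D E D], [E → . d], [E' → . E] }  — shift
  I1: { [D → , . id D], [D → , .] }  — shift, reduce
  I2: { [D → . , id D], [D → . ,], [E → . D E D], [E → . d], [E → D . E D] }  — shift
  I3: { [E' → E .] }  — accept
  I4: { [E → d .] }  — reduce
  I5: { [D → . , id D], [D → . ,], [E → D E . D] }  — shift
  I6: { [E → D E D .] }  — reduce
  I7: { [D → , id . D], [D → . , id D], [D → . ,] }  — shift
  I8: { [D → , id D .] }  — reduce

Conflict in state I1:
  Shift-reduce conflict between [D → , .] and [D → , . id D]
So the grammar is NOT LR(0).

Answer: No. Shift-reduce conflict between [D → , .] and [D → , . id D]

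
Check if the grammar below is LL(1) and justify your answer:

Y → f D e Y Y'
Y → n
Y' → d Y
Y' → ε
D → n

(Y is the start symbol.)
No. Predict set conflict for Y': { 'd' }

A grammar is LL(1) if for each non-terminal N with multiple productions, the predict sets of those productions are pairwise disjoint, where PREDICT(N → α) = (FIRST(α) \ {ε}) ∪ (FOLLOW(N) if α ⇒* ε).

Relevant sets:
  FOLLOW(Y') = { $, 'd' }

For Y:
  PREDICT(Y → f D e Y Y') = { 'f' }
  PREDICT(Y → n) = { 'n' }
For Y':
  PREDICT(Y' → d Y) = { 'd' }
  PREDICT(Y' → ε) = { $, 'd' }
D has a single production, so nothing to check there.

Conflict found: Predict set conflict for Y': { 'd' }
The grammar is NOT LL(1).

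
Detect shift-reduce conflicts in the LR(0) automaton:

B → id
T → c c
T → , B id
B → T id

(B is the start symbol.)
A shift-reduce conflict occurs when an LR(0) state has both:
  - a complete (reduce) item [A → α .] (dot at the end), and
  - a shift item [B → β . c γ] (dot before a terminal).

Augment with B' → B and build the canonical LR(0) collection (I0 = CLOSURE({[B' → . B]}), then GOTO on every symbol after a dot until no new states appear). It has 10 states:
  I0: { [B → . T id], [B → . id], [B' → . B], [T → . , B id], [T → . c c] }  — shift
  I1: { [B → . T id], [B → . id], [T → , . B id], [T → . , B id], [T → . c c] }  — shift
  I2: { [B' → B .] }  — accept
  I3: { [B → T . id] }  — shift
  I4: { [T → c . c] }  — shift
  I5: { [B → id .] }  — reduce
  I6: { [T → c c .] }  — reduce
  I7: { [B → T id .] }  — reduce
  I8: { [T → , B . id] }  — shift
  I9: { [T → , B id .] }  — reduce

No state contains both a complete item and a shift item.

Answer: No shift-reduce conflicts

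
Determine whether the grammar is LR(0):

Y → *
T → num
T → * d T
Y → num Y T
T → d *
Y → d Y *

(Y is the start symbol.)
Yes, the grammar is LR(0)

A grammar is LR(0) if no state in the canonical LR(0) collection has:
  - both a shift item (dot before a terminal) and a complete item (shift-reduce conflict), or
  - two or more complete items (reduce-reduce conflict; the accept item [Y' → Y .] counts as a complete item here).

Augment with Y' → Y and build the canonical LR(0) collection (I0 = CLOSURE({[Y' → . Y]}), then GOTO on every symbol after a dot until no new states appear). It has 15 states:
  I0: { [Y → . *], [Y → . d Y *], [Y → . num Y T], [Y' → . Y] }  — shift
  I1: { [Y → * .] }  — reduce
  I2: { [Y' → Y .] }  — accept
  I3: { [Y → . *], [Y → . d Y *], [Y → . num Y T], [Y → d . Y *] }  — shift
  I4: { [Y → . *], [Y → . d Y *], [Y → . num Y T], [Y → num . Y T] }  — shift
  I5: { [T → . * d T], [T → . d *], [T → . num], [Y → num Y . T] }  — shift
  I6: { [T → * . d T] }  — shift
  I7: { [Y → num Y T .] }  — reduce
  I8: { [T → d . *] }  — shift
  I9: { [T → num .] }  — reduce
  I10: { [T → d * .] }  — reduce
  I11: { [T → * d . T], [T → . * d T], [T → . d *], [T → . num] }  — shift
  I12: { [T → * d T .] }  — reduce
  I13: { [Y → d Y . *] }  — shift
  I14: { [Y → d Y * .] }  — reduce

Every state is either a pure shift/goto state or contains exactly one complete item and nothing to shift — no conflicts. The grammar is LR(0).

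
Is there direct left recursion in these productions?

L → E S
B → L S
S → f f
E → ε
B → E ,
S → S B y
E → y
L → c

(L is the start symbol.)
Yes, S is left-recursive

Direct left recursion occurs when N → N α for some non-terminal N (the right-hand side begins with the left-hand side itself).

L → E S: starts with E
B → L S: starts with L
S → f f: starts with f
E → ε: starts with ε
B → E ,: starts with E
S → S B y: LEFT RECURSIVE (starts with S)
E → y: starts with y
L → c: starts with c

The grammar has direct left recursion on: S.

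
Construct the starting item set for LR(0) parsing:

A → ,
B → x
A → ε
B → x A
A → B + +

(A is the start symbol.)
First, augment the grammar with A' → A
I₀ = CLOSURE({ [A' → . A] }):
  [A' → . A] has the dot before A: add [A → . ,], [A → .], [A → . B + +]
  [A → . B + +] has the dot before B: add [B → . x], [B → . x A]
No further items can be added.

I₀ = { [A → . ,], [A → . B + +], [A → .], [A' → . A], [B → . x A], [B → . x] }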